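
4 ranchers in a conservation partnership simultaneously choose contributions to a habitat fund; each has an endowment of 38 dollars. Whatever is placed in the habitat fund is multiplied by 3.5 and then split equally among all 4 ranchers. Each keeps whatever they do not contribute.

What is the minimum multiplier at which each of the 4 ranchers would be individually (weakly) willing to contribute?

4

A contributed unit returns (multiplier)/4 to its contributor.
This reaches 1 exactly when the multiplier is 4.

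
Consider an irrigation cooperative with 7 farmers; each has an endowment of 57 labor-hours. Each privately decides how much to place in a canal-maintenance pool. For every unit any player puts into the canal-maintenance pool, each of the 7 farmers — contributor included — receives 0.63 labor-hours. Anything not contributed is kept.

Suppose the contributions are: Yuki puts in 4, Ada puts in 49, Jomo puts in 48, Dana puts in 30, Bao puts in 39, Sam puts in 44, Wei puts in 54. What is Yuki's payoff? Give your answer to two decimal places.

Total contributed: 4 + 49 + 48 + 30 + 39 + 44 + 54 = 268.
Each receives 0.63 × 268 = 168.84 from the canal-maintenance pool.
Yuki keeps 57 − 4 = 53, so Yuki's payoff is 53 + 168.84 = 221.84.

221.84 labor-hours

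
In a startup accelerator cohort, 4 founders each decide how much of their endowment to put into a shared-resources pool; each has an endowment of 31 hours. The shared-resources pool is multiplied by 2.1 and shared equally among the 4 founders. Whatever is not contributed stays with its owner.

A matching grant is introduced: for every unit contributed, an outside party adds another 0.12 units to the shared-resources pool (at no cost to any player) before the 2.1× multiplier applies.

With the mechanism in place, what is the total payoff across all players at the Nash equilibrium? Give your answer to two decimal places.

124.00 hours

Even with the mechanism, each unit contributed returns only 2.1 × 1.12 / 4 = 0.5880 per unit of net cost, so contributing nothing is still dominant.
Everyone keeps their endowment and the group total is 4 × 31 = 124.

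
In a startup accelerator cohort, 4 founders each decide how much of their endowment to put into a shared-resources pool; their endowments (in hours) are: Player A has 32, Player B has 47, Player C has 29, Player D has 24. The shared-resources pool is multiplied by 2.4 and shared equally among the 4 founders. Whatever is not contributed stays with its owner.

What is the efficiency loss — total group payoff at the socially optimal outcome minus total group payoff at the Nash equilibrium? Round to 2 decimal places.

184.80 hours

The private return per contributed unit is 2.4/4 = 0.6000 < 1 for every player regardless of endowment, so the Nash equilibrium is zero contribution and the group total is Σ E_j = 32 + 47 + 29 + 24 = 132.
Each contributed unit returns 2.400 to the group, so the social optimum is full contribution by everyone: group total = 2.400 × 132 = 316.80.
Efficiency loss = (2.400 − 1) × 132 = 184.80.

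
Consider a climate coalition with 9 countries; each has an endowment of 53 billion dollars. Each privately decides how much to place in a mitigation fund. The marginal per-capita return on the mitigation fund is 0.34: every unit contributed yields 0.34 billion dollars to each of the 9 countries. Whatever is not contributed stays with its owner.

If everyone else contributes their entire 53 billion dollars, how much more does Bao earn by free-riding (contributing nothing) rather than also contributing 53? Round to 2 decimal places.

34.98 billion dollars

Switching from a contribution of 53 to 0 lets Bao keep an extra 53 billion dollars, but lowers the mitigation fund by 53, which costs Bao their own share of that drop: 0.34 × 53 = 18.02.
Net gain = 53 − 18.02 = 34.98. The private return per contributed unit (0.34) is below 1, so free-riding is indeed the best response regardless of what the others do.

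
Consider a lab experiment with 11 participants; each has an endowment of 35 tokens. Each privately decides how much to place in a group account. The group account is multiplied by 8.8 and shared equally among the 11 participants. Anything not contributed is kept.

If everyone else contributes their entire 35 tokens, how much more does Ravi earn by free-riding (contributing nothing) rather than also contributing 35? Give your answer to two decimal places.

Switching from a contribution of 35 to 0 lets Ravi keep an extra 35 tokens, but lowers the group account by 35, which costs Ravi their own share of that drop: 8.8/11 × 35 = 28.00.
Net gain = 35 − 28.00 = 7.00. The private return per contributed unit (0.8000) is below 1, so free-riding is indeed the best response regardless of what the others do.

7.00 tokens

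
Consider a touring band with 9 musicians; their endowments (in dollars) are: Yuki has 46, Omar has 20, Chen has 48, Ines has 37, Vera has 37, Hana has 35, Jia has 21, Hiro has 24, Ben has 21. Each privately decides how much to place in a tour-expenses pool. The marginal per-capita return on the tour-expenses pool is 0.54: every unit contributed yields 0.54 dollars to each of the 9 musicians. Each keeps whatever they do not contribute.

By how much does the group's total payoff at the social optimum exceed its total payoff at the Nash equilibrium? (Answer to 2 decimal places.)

The private return per contributed unit is 0.54 < 1 for everyone, so the Nash equilibrium is zero contribution and the group total is Σ E_j = 46 + 20 + 48 + 37 + 37 + 35 + 21 + 24 + 21 = 289.
Each contributed unit returns 4.860 to the group, so the social optimum is full contribution by everyone: group total = 4.860 × 289 = 1404.54.
Efficiency loss = (4.860 − 1) × 289 = 1115.54.

1115.54 dollars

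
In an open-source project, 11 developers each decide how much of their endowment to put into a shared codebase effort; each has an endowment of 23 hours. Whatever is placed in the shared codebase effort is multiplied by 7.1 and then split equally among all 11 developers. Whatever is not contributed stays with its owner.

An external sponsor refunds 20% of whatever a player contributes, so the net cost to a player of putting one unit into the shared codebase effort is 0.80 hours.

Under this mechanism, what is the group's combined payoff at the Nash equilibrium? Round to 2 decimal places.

With the mechanism, a contributed unit returns (7.1/11) / 0.80 = 0.8068 per unit of net cost — still below 1 — so contributing 0 remains dominant for every player.
At the Nash equilibrium no one contributes; group total payoff = 11 × 23 = 253.

253.00 hours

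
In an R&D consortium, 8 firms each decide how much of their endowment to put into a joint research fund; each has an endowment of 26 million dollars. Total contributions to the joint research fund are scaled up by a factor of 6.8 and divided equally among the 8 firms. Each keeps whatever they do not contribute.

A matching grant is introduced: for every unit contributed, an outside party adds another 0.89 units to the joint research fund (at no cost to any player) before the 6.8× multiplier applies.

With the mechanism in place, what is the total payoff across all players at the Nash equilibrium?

With the mechanism, a contributed unit returns 6.8 × 1.89 / 8 = 1.6065 per unit of net cost to the contributor — now above 1 — so contributing fully is weakly dominant for every player.
So the Nash equilibrium is full contribution by all 8; the group earns 6.8 × 1.89 × 208 = 2673.22.

2673.22 million dollars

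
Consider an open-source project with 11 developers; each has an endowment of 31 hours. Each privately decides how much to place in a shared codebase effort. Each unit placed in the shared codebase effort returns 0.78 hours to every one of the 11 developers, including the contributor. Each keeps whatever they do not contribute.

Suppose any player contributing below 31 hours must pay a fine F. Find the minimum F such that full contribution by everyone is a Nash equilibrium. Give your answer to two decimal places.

Given the others contribute fully, the best deviation is to contribute 0 (any partial contribution still incurs the fine and gives up units whose private return 0.78 is below 1).
Deviating from 31 to 0 saves 31 hours but forfeits the deviator's share of the drop in the shared codebase effort: 0.78 × 31 = 24.18.
So the deviation gain is 31 − 24.18 = 6.82, and the fine must be at least 6.82 hours to wipe it out.

6.82 hours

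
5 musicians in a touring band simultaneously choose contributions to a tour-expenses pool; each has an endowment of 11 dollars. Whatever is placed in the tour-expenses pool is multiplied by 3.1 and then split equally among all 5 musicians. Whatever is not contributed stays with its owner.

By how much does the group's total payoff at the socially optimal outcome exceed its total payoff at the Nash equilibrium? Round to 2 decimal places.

115.50 dollars

Each contributed unit returns 3.1/5 = 0.6200 to its contributor — below 1 — so contributing 0 is dominant for every player. At the Nash equilibrium everyone keeps their 11, and the group total is 5 × 11 = 55.
Each contributed unit returns 3.100 to the group as a whole (0.6200 to each of 5 players), which exceeds 1, so the social optimum is full contribution: group total = 3.100 × 55 = 170.50.
Efficiency loss = 170.50 − 55 = 115.50.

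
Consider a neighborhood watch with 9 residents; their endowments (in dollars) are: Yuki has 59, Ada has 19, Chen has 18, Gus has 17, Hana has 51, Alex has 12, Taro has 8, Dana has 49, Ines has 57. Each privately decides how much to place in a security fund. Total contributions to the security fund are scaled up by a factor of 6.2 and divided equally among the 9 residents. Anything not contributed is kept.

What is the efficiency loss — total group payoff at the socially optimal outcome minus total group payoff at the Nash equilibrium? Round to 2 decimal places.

1508.00 dollars

The private return per contributed unit is 6.2/9 = 0.6889 < 1 for every player regardless of endowment, so the Nash equilibrium is zero contribution and the group total is Σ E_j = 59 + 19 + 18 + 17 + 51 + 12 + 8 + 49 + 57 = 290.
Each contributed unit returns 6.200 to the group, so the social optimum is full contribution by everyone: group total = 6.200 × 290 = 1798.00.
Efficiency loss = (6.200 − 1) × 290 = 1508.00.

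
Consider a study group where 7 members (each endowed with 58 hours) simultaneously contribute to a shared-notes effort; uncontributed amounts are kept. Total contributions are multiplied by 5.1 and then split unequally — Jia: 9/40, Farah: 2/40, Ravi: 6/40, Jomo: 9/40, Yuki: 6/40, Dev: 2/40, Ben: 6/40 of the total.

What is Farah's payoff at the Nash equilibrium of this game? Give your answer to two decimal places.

87.58 hours

For player j, contributing a unit is worthwhile iff 5.1 × (j's share) ≥ 1, i.e. iff j's share is at least 0.1961.
Jia and Jomo are above the threshold, contributing 58 each; the remaining 5 contribute 0. Total contributed: 116.
Farah keeps 58 and receives 5.1 × 116 × 2/40 = 29.58 from the shared-notes effort, for a payoff of 87.58.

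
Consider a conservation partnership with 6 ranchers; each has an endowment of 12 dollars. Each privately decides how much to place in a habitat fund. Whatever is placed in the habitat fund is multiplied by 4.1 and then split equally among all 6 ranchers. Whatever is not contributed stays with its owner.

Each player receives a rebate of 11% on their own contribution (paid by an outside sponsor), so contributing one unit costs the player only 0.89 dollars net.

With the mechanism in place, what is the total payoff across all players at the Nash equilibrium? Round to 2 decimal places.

72.00 dollars

The effective private return is (4.1/6) / 0.89 = 0.7678, which is still under 1, so the mechanism doesn't change anyone's dominant strategy: zero contribution.
At the Nash equilibrium no one contributes; group total payoff = 6 × 12 = 72.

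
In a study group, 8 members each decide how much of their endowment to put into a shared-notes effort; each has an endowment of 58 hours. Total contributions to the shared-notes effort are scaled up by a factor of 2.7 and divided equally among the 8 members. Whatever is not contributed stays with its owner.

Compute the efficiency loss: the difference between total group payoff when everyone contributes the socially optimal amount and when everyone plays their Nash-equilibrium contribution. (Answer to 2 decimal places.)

788.80 hours

Each contributed unit returns 2.7/8 = 0.3375 to its contributor — below 1 — so contributing 0 is dominant for every player. At the Nash equilibrium everyone keeps their 58, and the group total is 8 × 58 = 464.
Each contributed unit returns 2.700 to the group as a whole (0.3375 to each of 8 players), which exceeds 1, so the social optimum is full contribution: group total = 2.700 × 464 = 1252.80.
Efficiency loss = 1252.80 − 464 = 788.80.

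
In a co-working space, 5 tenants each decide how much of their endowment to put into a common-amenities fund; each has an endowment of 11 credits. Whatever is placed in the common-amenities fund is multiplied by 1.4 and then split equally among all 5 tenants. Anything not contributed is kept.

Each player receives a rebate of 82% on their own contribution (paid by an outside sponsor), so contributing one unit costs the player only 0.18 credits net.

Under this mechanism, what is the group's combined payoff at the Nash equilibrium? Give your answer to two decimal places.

122.10 credits

Under the mechanism each unit contributed yields (1.4/5) / 0.18 = 1.5556 back to its contributor per unit of net cost, which exceeds 1, making full contribution the dominant choice for everyone.
At the Nash equilibrium everyone contributes 11. Group total payoff = 5 × (11 × 0.82 + 1.4 × 11) = 122.10.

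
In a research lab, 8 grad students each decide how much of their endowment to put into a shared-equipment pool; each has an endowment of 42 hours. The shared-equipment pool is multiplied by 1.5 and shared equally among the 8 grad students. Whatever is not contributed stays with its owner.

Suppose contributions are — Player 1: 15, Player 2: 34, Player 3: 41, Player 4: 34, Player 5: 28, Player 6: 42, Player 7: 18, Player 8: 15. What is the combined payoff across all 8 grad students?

Total contributed: 15 + 34 + 41 + 34 + 28 + 42 + 18 + 15 = 227; total kept: 8 × 42 − 227 = 109.
The shared-equipment pool pays out 1.5 × 227 = 340.50 in aggregate.
Group total = 109 + 340.50 = 449.50.

449.50 hours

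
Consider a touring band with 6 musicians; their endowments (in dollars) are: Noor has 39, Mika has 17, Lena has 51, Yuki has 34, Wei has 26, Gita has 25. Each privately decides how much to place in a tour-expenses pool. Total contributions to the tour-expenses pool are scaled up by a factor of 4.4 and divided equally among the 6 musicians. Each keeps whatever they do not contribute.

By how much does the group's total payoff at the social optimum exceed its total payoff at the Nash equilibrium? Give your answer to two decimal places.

The private return per contributed unit is 4.4/6 = 0.7333 < 1 for every player regardless of endowment, so the Nash equilibrium is zero contribution and the group total is Σ E_j = 39 + 17 + 51 + 34 + 26 + 25 = 192.
Each contributed unit returns 4.400 to the group, so the social optimum is full contribution by everyone: group total = 4.400 × 192 = 844.80.
Efficiency loss = (4.400 − 1) × 192 = 652.80.

652.80 dollars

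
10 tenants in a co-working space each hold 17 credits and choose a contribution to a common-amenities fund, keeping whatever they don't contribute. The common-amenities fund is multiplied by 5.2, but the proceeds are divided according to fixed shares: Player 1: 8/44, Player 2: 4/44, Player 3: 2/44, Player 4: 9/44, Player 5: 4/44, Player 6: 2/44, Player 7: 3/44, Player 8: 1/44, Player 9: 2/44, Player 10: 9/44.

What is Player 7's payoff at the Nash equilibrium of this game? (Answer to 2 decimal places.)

29.05 credits

A player with share s gets back 5.2·s per unit contributed, so full contribution is dominant for anyone with s > 1/5.2 = 0.1923 and zero contribution is dominant for anyone below.
The shares above 0.1923 belong to Player 4 and Player 10, contributing 17 each; the remaining 8 contribute 0. Total contributed: 34.
Player 7 keeps 17 and receives 5.2 × 34 × 3/44 = 12.05 from the common-amenities fund, for a payoff of 29.05.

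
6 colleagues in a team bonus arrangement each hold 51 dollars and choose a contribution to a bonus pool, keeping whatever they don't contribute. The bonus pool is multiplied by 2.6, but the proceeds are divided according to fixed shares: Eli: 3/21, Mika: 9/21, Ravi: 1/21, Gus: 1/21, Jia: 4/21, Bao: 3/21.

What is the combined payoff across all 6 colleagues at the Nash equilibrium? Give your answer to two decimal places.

387.60 dollars

For player j, contributing a unit is worthwhile iff 2.6 × (j's share) ≥ 1, i.e. iff j's share is at least 0.3846.
Mika alone (share 9/21) is above the threshold, contributing 51; the remaining 5 contribute 0. Total contributed: 51.
The bonus pool pays out 2.6 × 51 = 132.60 in total (split across the unequal shares, but the aggregate is all that matters for the group sum).
The 5 free-riders keep 51 each, adding 255. Group total = 255 + 132.60 = 387.60.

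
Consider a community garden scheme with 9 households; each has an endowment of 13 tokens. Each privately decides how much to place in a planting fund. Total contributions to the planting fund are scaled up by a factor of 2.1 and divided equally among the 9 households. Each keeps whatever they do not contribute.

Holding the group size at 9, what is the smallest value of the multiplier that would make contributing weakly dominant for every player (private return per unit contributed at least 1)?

9

A contributed unit returns (multiplier)/9 to its contributor.
This reaches 1 exactly when the multiplier is 9.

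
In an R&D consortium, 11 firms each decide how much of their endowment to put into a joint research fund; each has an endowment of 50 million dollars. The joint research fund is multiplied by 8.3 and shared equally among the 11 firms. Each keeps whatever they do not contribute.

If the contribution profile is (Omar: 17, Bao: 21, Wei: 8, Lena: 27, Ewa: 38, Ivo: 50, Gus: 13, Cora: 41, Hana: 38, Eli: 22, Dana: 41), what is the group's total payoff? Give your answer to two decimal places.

Total contributed: 17 + 21 + 8 + 27 + 38 + 50 + 13 + 41 + 38 + 22 + 41 = 316; total kept: 11 × 50 − 316 = 234.
The joint research fund pays out 8.3 × 316 = 2622.80 in aggregate.
Group total = 234 + 2622.80 = 2856.80.

2856.80 million dollars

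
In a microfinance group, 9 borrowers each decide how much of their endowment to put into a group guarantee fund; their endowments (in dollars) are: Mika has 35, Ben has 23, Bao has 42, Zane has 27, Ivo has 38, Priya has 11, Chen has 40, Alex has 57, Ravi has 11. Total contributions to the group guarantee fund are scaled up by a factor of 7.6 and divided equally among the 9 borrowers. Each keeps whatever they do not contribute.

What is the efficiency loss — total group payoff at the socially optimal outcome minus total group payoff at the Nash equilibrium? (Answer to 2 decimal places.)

1874.40 dollars

The private return per contributed unit is 7.6/9 = 0.8444 < 1 for every player regardless of endowment, so the Nash equilibrium is zero contribution and the group total is Σ E_j = 35 + 23 + 42 + 27 + 38 + 11 + 40 + 57 + 11 = 284.
Each contributed unit returns 7.600 to the group, so the social optimum is full contribution by everyone: group total = 7.600 × 284 = 2158.40.
Efficiency loss = (7.600 − 1) × 284 = 1874.40.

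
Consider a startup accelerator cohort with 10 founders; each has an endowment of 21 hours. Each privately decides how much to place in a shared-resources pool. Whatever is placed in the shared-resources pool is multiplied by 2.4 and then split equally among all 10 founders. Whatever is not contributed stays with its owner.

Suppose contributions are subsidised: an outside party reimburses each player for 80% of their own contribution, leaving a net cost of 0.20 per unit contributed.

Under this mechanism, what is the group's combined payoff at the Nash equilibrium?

With the mechanism, a contributed unit returns (2.4/10) / 0.20 = 1.2000 per unit of net cost to the contributor — now above 1 — so contributing fully is weakly dominant for every player.
At the Nash equilibrium everyone contributes 21. Group total payoff = 10 × (21 × 0.80 + 2.4 × 21) = 672.00.

672.00 hours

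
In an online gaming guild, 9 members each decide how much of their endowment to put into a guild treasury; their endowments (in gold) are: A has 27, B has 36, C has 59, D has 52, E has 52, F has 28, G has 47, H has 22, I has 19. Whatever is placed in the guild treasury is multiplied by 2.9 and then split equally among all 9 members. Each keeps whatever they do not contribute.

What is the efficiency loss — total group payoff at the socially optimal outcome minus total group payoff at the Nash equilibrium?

649.80 gold

The private return per contributed unit is 2.9/9 = 0.3222 < 1 for every player regardless of endowment, so the Nash equilibrium is zero contribution and the group total is Σ E_j = 27 + 36 + 59 + 52 + 52 + 28 + 47 + 22 + 19 = 342.
Each contributed unit returns 2.900 to the group, so the social optimum is full contribution by everyone: group total = 2.900 × 342 = 991.80.
Efficiency loss = (2.900 − 1) × 342 = 649.80.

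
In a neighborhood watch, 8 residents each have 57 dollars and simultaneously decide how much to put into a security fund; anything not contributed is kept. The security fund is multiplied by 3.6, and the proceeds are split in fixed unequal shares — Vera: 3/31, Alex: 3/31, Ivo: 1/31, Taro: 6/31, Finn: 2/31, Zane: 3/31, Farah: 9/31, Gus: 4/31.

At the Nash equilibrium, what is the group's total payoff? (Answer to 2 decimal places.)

604.20 dollars

Player j's private return per contributed unit is 3.6 × (j's share). Contributing is weakly dominant for j when that share is at least 1/3.6 = 0.2778, and contributing 0 is dominant otherwise.
Only Farah (9/31) clears that bar, contributing 57; the remaining 7 contribute 0. Total contributed: 57.
The security fund pays out 3.6 × 57 = 205.20 in total (split across the unequal shares, but the aggregate is all that matters for the group sum).
The 7 free-riders keep 57 each, adding 399. Group total = 399 + 205.20 = 604.20.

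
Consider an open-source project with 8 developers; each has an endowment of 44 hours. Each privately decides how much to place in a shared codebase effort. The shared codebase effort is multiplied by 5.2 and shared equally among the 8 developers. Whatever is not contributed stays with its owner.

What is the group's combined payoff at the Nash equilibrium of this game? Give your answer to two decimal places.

Each contributed unit returns 5.2/8 = 0.6500 to its contributor — below 1 — so contributing 0 is dominant for every player. At the Nash equilibrium everyone keeps their 44, and the group total is 8 × 44 = 352.

352.00 hours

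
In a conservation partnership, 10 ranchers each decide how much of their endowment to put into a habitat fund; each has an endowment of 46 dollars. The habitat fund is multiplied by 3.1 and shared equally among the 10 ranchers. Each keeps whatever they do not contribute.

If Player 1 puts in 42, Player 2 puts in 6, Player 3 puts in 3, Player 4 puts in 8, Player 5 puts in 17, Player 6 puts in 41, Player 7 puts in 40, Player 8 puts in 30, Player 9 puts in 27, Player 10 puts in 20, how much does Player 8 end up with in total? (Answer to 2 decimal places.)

88.54 dollars

Total contributed: 42 + 6 + 3 + 8 + 17 + 41 + 40 + 30 + 27 + 20 = 234.
Each receives 3.1 × 234 / 10 = 72.54 from the habitat fund.
Player 8 keeps 46 − 30 = 16, so Player 8's payoff is 16 + 72.54 = 88.54.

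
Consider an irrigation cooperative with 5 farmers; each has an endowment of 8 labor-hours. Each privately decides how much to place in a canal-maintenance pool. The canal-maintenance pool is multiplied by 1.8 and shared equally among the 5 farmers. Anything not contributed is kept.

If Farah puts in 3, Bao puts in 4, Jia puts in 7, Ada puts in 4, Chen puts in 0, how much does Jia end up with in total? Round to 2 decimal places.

7.48 labor-hours

Total contributed: 3 + 4 + 7 + 4 + 0 = 18.
Each receives 1.8 × 18 / 5 = 6.48 from the canal-maintenance pool.
Jia keeps 8 − 7 = 1, so Jia's payoff is 1 + 6.48 = 7.48.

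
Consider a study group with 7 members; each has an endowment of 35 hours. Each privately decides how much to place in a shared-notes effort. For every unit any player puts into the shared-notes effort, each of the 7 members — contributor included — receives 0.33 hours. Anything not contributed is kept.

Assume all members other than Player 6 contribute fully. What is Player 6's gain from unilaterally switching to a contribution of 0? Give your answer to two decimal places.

23.45 hours

Switching from a contribution of 35 to 0 lets Player 6 keep an extra 35 hours, but lowers the shared-notes effort by 35, which costs Player 6 their own share of that drop: 0.33 × 35 = 11.55.
Net gain = 35 − 11.55 = 23.45. The private return per contributed unit (0.33) is below 1, so free-riding is indeed the best response regardless of what the others do.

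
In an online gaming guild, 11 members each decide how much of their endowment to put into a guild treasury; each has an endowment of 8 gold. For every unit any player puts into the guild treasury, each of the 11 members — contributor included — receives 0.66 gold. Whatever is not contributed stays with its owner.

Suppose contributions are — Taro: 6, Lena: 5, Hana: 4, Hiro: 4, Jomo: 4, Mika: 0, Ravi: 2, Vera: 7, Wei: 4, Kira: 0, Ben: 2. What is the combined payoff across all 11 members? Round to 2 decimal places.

325.88 gold

Total contributed: 6 + 5 + 4 + 4 + 4 + 0 + 2 + 7 + 4 + 0 + 2 = 38; total kept: 11 × 8 − 38 = 50.
The guild treasury pays out 0.66 × 11 × 38 = 275.88 in aggregate.
Group total = 50 + 275.88 = 325.88.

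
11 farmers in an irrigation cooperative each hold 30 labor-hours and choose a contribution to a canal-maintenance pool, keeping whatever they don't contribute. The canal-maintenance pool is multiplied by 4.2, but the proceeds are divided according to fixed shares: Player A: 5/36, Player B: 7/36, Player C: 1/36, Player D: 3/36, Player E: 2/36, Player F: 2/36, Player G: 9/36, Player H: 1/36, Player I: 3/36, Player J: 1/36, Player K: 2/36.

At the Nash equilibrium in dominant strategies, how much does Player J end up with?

33.50 labor-hours

For player j, contributing a unit is worthwhile iff 4.2 × (j's share) ≥ 1, i.e. iff j's share is at least 0.2381.
The only share above 0.2381 is Player G's 9/36, contributing 30; the remaining 10 contribute 0. Total contributed: 30.
Player J keeps 30 and receives 4.2 × 30 × 1/36 = 3.50 from the canal-maintenance pool, for a payoff of 33.50.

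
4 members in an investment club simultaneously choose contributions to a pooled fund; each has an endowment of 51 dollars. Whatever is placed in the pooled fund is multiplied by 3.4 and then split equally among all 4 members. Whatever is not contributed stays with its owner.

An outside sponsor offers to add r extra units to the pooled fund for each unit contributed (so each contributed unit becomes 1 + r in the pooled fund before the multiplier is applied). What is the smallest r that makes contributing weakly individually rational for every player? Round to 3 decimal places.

With matching at rate r, one contributed unit becomes (1 + r) in the pooled fund and returns 3.4 × (1 + r) / 4 to the contributor.
Setting this equal to 1: 1 + r = 4/3.4 = 1.1765.
So the minimum matching rate is r = 1.1765 − 1 = 0.176.

0.176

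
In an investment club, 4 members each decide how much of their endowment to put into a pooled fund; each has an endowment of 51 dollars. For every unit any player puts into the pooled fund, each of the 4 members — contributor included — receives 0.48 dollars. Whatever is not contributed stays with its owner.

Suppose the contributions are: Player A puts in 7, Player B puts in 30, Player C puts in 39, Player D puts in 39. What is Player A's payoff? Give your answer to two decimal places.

Total contributed: 7 + 30 + 39 + 39 = 115.
Each receives 0.48 × 115 = 55.20 from the pooled fund.
Player A keeps 51 − 7 = 44, so Player A's payoff is 44 + 55.20 = 99.20.

99.20 dollars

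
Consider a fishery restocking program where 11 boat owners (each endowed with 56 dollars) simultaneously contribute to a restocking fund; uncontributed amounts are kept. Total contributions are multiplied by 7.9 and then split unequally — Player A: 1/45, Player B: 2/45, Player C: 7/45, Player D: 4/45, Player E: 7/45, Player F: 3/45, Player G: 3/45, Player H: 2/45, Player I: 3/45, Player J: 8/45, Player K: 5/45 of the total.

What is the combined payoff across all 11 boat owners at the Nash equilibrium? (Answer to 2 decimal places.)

1775.20 dollars

Player j's private return per contributed unit is 7.9 × (j's share). Contributing is weakly dominant for j when that share is at least 1/7.9 = 0.1266, and contributing 0 is dominant otherwise.
Player C, Player E and Player J clear that bar, contributing 56 each; the remaining 8 contribute 0. Total contributed: 168.
The restocking fund pays out 7.9 × 168 = 1327.20 in total (split across the unequal shares, but the aggregate is all that matters for the group sum).
The 8 free-riders keep 56 each, adding 448. Group total = 448 + 1327.20 = 1775.20.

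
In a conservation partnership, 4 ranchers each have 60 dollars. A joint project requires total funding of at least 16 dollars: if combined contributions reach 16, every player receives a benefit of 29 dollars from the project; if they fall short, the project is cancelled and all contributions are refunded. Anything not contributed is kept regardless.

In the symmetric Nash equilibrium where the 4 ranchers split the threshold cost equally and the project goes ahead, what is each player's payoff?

Equal share of the threshold: 16/4 = 4.
At this profile no one gains by cutting their contribution: any cut drops the total below 16, the project is cancelled, contributions are refunded, and the deviator ends with 60, which is less than 60 − 4 + 29 = 85. Contributing more than 4 just wastes the excess. So contributing exactly 4 is a best response.
Each player's payoff: 60 − 4 + 29 = 85.

85 dollars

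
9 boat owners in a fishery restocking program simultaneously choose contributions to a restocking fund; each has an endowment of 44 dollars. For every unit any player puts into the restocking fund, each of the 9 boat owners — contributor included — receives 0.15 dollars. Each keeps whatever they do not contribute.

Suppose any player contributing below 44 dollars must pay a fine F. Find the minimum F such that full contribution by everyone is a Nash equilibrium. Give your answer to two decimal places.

Given the others contribute fully, the best deviation is to contribute 0 (any partial contribution still incurs the fine and gives up units whose private return 0.15 is below 1).
Deviating from 44 to 0 saves 44 dollars but forfeits the deviator's share of the drop in the restocking fund: 0.15 × 44 = 6.60.
So the deviation gain is 44 − 6.60 = 37.40, and the fine must be at least 37.40 dollars to wipe it out.

37.40 dollars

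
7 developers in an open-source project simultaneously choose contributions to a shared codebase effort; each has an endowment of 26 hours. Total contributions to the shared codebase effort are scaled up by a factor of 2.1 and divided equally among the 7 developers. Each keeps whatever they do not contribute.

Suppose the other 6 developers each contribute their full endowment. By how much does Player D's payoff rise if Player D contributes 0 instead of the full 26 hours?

18.20 hours

Switching from a contribution of 26 to 0 lets Player D keep an extra 26 hours, but lowers the shared codebase effort by 26, which costs Player D their own share of that drop: 2.1/7 × 26 = 7.80.
Net gain = 26 − 7.80 = 18.20. The private return per contributed unit (0.3000) is below 1, so free-riding is indeed the best response regardless of what the others do.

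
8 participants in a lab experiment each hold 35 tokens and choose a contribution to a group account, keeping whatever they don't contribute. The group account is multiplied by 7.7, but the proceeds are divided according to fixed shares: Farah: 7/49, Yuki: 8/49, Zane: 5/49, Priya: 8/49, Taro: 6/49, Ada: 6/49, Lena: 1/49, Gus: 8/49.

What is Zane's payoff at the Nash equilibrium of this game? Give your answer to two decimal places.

145.00 tokens

Each unit j contributes comes back to j as 7.7 × (j's share), so j prefers to contribute only if that share exceeds 1/7.7 = 0.1299; otherwise keeping the unit dominates.
Farah, Yuki, Priya and Gus are above the threshold, contributing 35 each; the remaining 4 contribute 0. Total contributed: 140.
Zane keeps 35 and receives 7.7 × 140 × 5/49 = 110.00 from the group account, for a payoff of 145.00.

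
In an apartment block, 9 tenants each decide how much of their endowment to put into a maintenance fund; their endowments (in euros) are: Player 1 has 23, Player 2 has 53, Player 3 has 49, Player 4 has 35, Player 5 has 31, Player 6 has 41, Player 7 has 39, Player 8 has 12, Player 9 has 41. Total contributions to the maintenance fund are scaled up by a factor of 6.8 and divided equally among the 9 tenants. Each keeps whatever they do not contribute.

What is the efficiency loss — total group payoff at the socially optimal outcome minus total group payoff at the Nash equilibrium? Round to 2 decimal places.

1879.20 euros

The private return per contributed unit is 6.8/9 = 0.7556 < 1 for every player regardless of endowment, so the Nash equilibrium is zero contribution and the group total is Σ E_j = 23 + 53 + 49 + 35 + 31 + 41 + 39 + 12 + 41 = 324.
Each contributed unit returns 6.800 to the group, so the social optimum is full contribution by everyone: group total = 6.800 × 324 = 2203.20.
Efficiency loss = (6.800 − 1) × 324 = 1879.20.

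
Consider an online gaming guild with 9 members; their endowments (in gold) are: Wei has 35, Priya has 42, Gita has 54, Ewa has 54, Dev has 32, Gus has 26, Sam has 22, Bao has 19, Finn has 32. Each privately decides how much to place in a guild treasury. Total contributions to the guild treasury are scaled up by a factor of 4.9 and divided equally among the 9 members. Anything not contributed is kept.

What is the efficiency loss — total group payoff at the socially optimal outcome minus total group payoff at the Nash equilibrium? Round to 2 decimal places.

The private return per contributed unit is 4.9/9 = 0.5444 < 1 for every player regardless of endowment, so the Nash equilibrium is zero contribution and the group total is Σ E_j = 35 + 42 + 54 + 54 + 32 + 26 + 22 + 19 + 32 = 316.
Each contributed unit returns 4.900 to the group, so the social optimum is full contribution by everyone: group total = 4.900 × 316 = 1548.40.
Efficiency loss = (4.900 − 1) × 316 = 1232.40.

1232.40 gold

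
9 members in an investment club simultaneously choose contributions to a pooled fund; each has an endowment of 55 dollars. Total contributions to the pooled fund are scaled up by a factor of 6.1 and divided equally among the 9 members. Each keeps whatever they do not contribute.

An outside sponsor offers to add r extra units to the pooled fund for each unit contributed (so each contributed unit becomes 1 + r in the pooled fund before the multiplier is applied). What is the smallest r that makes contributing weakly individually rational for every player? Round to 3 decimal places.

0.475

With matching at rate r, one contributed unit becomes (1 + r) in the pooled fund and returns 6.1 × (1 + r) / 9 to the contributor.
Setting this equal to 1: 1 + r = 9/6.1 = 1.4754.
So the minimum matching rate is r = 1.4754 − 1 = 0.475.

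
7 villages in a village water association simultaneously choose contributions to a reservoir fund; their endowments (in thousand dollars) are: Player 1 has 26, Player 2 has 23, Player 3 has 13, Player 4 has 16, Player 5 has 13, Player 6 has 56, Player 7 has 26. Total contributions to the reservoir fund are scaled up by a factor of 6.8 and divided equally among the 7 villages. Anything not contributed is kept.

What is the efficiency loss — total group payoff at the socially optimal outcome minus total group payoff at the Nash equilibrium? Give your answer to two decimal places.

1003.40 thousand dollars

The private return per contributed unit is 6.8/7 = 0.9714 < 1 for every player regardless of endowment, so the Nash equilibrium is zero contribution and the group total is Σ E_j = 26 + 23 + 13 + 16 + 13 + 56 + 26 = 173.
Each contributed unit returns 6.800 to the group, so the social optimum is full contribution by everyone: group total = 6.800 × 173 = 1176.40.
Efficiency loss = (6.800 − 1) × 173 = 1003.40.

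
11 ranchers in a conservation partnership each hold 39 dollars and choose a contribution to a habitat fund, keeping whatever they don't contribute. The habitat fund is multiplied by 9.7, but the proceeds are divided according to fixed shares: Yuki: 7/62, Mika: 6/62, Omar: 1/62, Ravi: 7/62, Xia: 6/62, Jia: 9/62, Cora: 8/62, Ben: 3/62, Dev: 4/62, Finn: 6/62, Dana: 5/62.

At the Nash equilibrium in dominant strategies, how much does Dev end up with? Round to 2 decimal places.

Each unit j contributes comes back to j as 9.7 × (j's share), so j prefers to contribute only if that share exceeds 1/9.7 = 0.1031; otherwise keeping the unit dominates.
Yuki, Ravi, Jia and Cora clear that bar, contributing 39 each; the remaining 7 contribute 0. Total contributed: 156.
Dev keeps 39 and receives 9.7 × 156 × 4/62 = 97.63 from the habitat fund, for a payoff of 136.63.

136.63 dollars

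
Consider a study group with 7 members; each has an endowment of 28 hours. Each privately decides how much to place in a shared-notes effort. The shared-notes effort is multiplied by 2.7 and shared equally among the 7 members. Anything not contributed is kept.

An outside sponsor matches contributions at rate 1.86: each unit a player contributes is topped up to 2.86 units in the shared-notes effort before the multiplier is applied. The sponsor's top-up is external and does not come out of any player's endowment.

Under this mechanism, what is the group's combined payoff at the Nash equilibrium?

With the mechanism, a contributed unit returns 2.7 × 2.86 / 7 = 1.1031 per unit of net cost to the contributor — now above 1 — so contributing fully is weakly dominant for every player.
At the Nash equilibrium everyone contributes 28. Group total payoff = 2.7 × 2.86 × 196 = 1513.51.

1513.51 hours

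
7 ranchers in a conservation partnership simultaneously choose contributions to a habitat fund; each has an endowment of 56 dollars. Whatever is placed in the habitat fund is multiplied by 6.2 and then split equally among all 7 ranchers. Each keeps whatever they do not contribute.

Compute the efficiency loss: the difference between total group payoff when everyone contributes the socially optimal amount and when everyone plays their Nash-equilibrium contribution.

2038.40 dollars

Each contributed unit returns 6.2/7 = 0.8857 to its contributor — below 1 — so contributing 0 is dominant for every player. At the Nash equilibrium everyone keeps their 56, and the group total is 7 × 56 = 392.
Each contributed unit returns 6.200 to the group as a whole (0.8857 to each of 7 players), which exceeds 1, so the social optimum is full contribution: group total = 6.200 × 392 = 2430.40.
Efficiency loss = 2430.40 − 392 = 2038.40.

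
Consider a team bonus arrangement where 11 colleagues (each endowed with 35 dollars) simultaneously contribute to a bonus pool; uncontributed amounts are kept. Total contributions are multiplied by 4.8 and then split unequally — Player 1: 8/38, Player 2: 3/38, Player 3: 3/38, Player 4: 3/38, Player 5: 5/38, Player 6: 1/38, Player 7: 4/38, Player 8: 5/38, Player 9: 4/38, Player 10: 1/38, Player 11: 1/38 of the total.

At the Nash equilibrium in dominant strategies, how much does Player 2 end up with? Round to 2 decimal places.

48.26 dollars

Player j's private return per contributed unit is 4.8 × (j's share). Contributing is weakly dominant for j when that share is at least 1/4.8 = 0.2083, and contributing 0 is dominant otherwise.
Player 1 alone (share 8/38) is above the threshold, contributing 35; the remaining 10 contribute 0. Total contributed: 35.
Player 2 keeps 35 and receives 4.8 × 35 × 3/38 = 13.26 from the bonus pool, for a payoff of 48.26.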